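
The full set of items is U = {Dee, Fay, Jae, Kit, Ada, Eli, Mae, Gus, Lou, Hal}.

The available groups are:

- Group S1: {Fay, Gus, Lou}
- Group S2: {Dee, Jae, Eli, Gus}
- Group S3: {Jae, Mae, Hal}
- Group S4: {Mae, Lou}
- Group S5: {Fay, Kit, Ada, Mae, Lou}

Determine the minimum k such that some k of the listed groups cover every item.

Take {S2, S3, S5}. Their union is {Dee, Fay, Jae, Kit, Ada, Eli, Mae, Gus, Lou, Hal}, which is all 10 items.
Only S2 contains Dee, so S2 is forced; the remaining 6 items need at least 2 more groups (each remaining group adds at most 5) — so at least 3 groups are needed, and 3 is optimal.

3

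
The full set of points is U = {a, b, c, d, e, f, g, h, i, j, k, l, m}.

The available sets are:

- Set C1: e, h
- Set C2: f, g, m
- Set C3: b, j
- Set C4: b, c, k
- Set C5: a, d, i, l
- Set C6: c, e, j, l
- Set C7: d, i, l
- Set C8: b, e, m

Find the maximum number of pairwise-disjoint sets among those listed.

4

C1, C2, C3, C7 are pairwise disjoint (C1={e,h}; C2={f,g,m}; C3={b,j}; C7={d,i,l}).
Every remaining set overlaps one of these, and no 5 of the listed sets are pairwise disjoint, so 4 is the maximum.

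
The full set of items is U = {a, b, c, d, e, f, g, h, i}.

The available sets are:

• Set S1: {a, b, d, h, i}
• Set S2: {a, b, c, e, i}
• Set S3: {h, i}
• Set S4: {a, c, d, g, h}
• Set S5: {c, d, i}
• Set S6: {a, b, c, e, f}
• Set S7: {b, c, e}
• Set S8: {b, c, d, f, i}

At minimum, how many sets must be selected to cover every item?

3

S4, S5, and S6 cover everything between them: the union {a, b, c, d, e, f, g, h, i} is all of U.
Only S4 contains g, so S4 is forced; the remaining 4 items need at least 2 more sets (each remaining set adds at most 3) — so at least 3 sets are needed, and 3 is optimal.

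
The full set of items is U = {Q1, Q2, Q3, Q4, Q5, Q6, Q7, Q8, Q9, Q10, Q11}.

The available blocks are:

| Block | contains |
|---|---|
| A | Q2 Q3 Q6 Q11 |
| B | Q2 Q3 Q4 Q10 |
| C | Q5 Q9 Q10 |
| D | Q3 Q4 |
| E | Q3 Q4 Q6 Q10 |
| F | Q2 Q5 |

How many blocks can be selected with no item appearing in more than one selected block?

2

C, D are pairwise disjoint (C={Q5,Q9,Q10}; D={Q3,Q4}).
Every remaining block overlaps one of these, and no 3 of the listed blocks are pairwise disjoint, so 2 is the maximum.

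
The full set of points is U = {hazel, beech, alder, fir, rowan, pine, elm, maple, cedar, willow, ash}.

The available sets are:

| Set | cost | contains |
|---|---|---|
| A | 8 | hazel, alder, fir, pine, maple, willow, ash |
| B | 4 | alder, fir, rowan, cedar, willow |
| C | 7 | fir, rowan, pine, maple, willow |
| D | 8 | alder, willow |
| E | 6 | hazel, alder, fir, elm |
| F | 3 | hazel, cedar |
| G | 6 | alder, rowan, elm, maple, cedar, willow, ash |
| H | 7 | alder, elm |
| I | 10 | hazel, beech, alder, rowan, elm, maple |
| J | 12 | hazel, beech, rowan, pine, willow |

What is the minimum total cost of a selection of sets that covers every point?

21

A, F, I together cover every point (A ∪ F ∪ I = {hazel, beech, alder, fir, rowan, pine, elm, maple, cedar, willow, ash}); total cost 8 + 3 + 10 = 21.
The greedy pick B, A, I costs 22; no covering selection beats 21.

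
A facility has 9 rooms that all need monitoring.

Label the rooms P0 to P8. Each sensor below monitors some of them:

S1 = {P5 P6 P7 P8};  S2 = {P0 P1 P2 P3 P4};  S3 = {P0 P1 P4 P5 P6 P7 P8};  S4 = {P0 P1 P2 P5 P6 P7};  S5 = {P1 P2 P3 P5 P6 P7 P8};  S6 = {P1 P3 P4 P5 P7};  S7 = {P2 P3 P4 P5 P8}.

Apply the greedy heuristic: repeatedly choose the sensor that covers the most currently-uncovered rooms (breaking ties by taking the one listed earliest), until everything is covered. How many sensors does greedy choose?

2

Greedy: pick S3 (covers 7 new) → pick S2 (covers 2 new). Total picks: 2.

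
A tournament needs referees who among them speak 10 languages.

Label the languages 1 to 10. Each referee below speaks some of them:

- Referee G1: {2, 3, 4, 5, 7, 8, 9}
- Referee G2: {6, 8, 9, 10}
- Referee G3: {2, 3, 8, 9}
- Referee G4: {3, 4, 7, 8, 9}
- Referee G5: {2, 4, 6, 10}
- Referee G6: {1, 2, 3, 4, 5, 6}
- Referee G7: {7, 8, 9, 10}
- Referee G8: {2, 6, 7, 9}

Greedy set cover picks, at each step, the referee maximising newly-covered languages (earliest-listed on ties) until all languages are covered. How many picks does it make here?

3

Greedy: pick G1 (covers 7 new) → pick G2 (covers 2 new) → pick G6 (covers 1 new). Total picks: 3.
(The true minimum cover uses only 2 referees, so greedy is not optimal here.)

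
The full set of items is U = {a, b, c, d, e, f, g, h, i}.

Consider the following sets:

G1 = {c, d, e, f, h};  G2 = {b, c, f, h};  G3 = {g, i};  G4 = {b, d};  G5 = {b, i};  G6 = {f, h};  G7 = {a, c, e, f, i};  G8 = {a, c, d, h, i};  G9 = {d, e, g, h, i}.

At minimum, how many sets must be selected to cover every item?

3

G5, G7, and G9 cover everything between them: the union {a, b, c, d, e, f, g, h, i} is all of U.
No 2 of the 9 sets cover everything (all 36 combinations miss at least one item), so 3 is optimal.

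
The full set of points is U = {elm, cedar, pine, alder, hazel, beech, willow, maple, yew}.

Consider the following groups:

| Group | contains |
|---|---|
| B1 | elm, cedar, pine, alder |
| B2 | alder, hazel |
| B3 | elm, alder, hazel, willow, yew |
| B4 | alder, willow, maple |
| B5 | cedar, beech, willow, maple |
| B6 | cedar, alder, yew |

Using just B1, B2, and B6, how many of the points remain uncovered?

Union of B1, B2, B6 = {elm, cedar, pine, alder, hazel, yew}.
Not covered: beech, willow, maple — 3 points.

3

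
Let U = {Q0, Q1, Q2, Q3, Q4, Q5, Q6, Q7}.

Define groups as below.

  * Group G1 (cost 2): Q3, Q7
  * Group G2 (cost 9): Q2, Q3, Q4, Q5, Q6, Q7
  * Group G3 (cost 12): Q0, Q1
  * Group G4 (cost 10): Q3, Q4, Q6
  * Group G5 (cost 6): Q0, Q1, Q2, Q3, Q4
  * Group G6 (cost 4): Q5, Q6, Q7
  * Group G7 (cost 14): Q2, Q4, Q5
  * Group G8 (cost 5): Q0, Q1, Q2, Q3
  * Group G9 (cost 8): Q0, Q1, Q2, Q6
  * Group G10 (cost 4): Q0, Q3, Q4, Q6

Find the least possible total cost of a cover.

10

G5, G6 together cover every point (G5 ∪ G6 = {Q0, Q1, Q2, Q3, Q4, Q5, Q6, Q7}); total cost 6 + 4 = 10.
The greedy pick G1, G10, G8, G6 costs 15; no covering selection beats 10.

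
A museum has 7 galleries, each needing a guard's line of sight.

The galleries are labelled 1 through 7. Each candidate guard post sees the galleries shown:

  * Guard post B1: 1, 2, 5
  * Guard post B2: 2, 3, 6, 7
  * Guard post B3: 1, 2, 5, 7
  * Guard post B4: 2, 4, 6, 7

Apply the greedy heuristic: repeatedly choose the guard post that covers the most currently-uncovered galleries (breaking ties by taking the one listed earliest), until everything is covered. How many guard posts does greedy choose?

3

Greedy: pick B2 (covers 4 new) → pick B1 (covers 2 new) → pick B4 (covers 1 new). Total picks: 3.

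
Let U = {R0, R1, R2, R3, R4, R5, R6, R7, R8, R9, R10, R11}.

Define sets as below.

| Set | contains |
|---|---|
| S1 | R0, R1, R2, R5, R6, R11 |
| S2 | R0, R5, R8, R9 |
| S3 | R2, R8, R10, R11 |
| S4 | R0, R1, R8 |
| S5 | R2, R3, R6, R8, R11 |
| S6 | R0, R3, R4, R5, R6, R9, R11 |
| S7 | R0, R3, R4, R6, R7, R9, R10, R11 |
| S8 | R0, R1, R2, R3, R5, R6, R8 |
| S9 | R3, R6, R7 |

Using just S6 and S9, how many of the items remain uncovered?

Union of S6, S9 = {R0, R3, R4, R5, R6, R7, R9, R11}.
Not covered: R1, R2, R8, R10 — 4 items.

4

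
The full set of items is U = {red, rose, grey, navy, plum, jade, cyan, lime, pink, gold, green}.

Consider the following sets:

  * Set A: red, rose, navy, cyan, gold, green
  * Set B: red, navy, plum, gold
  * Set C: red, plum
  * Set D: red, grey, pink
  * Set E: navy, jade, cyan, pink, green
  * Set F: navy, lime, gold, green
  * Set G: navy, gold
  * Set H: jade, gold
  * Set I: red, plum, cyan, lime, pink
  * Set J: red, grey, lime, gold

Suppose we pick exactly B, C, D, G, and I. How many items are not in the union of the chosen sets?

3

Union of B, C, D, G, I = {red, grey, navy, plum, cyan, lime, pink, gold}.
Not covered: rose, jade, green — 3 items.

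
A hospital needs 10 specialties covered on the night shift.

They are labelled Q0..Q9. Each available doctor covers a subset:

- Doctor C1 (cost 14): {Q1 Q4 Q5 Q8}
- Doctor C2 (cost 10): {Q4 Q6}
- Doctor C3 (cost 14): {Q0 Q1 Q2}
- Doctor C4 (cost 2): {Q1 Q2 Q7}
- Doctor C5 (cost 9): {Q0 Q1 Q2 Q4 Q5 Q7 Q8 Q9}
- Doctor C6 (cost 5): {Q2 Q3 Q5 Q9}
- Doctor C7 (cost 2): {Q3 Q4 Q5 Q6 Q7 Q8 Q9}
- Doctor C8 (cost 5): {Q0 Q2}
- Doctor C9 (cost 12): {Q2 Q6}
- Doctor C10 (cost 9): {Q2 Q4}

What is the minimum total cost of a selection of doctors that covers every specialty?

C4, C7, C8 together cover every specialty (C4 ∪ C7 ∪ C8 = {Q0, Q1, Q2, Q3, Q4, Q5, Q6, Q7, Q8, Q9}); total cost 2 + 2 + 5 = 9.
No covering selection has total cost below 9.

9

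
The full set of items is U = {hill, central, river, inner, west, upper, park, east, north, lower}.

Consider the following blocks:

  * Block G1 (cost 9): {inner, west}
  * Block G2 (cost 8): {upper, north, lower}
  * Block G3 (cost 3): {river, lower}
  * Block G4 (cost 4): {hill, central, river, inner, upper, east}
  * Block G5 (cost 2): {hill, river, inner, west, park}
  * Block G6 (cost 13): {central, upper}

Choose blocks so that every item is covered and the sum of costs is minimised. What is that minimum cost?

14

G2, G4, G5 together cover every item (G2 ∪ G4 ∪ G5 = {hill, central, river, inner, west, upper, park, east, north, lower}); total cost 8 + 4 + 2 = 14.
The greedy pick G5, G4, G3, G2 costs 17; no covering selection beats 14.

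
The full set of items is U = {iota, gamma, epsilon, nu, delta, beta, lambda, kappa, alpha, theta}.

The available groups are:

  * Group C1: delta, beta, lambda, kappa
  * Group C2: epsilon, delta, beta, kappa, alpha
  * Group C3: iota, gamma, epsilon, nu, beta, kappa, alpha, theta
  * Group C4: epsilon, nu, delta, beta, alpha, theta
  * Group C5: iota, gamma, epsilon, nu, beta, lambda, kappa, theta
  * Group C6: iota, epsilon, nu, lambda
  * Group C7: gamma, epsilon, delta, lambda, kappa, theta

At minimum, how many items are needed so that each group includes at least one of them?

Take H = {epsilon, lambda}. Each listed group contains at least one of these, so H is a hitting set of size 2.
No single item lies in every group, so at least 2 are needed and 2 is optimal.

2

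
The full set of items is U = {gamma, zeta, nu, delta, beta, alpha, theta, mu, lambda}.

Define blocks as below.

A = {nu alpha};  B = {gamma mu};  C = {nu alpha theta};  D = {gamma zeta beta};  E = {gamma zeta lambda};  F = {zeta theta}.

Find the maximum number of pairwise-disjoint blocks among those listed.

A, B, F are pairwise disjoint (A={nu,alpha}; B={gamma,mu}; F={zeta,theta}).
Every remaining block overlaps one of these, and no 4 of the listed blocks are pairwise disjoint, so 3 is the maximum.

3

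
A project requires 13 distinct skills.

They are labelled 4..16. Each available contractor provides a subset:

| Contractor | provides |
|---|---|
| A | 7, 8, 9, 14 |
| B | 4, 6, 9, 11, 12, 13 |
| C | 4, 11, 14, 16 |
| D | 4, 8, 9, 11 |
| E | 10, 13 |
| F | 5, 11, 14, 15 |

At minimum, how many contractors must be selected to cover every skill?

A and B and C and E and F together: A ∪ B ∪ C ∪ E ∪ F = {4, 5, 6, 7, 8, 9, 10, 11, 12, 13, 14, 15, 16} — every skill is covered.
No 4 of the 6 contractors cover everything (all 15 combinations miss at least one skill), so 5 is optimal.

5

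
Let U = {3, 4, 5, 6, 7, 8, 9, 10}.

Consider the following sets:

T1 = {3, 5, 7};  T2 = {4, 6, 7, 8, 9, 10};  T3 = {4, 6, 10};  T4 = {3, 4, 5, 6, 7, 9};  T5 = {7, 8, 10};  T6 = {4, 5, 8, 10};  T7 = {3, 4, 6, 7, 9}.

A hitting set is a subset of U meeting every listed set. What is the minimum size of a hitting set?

The 2 items {7, 10} hit every set.
The sets T1, T3 are pairwise disjoint, so any hitting set needs a separate item for each — at least 2. Hence 2 is optimal.

2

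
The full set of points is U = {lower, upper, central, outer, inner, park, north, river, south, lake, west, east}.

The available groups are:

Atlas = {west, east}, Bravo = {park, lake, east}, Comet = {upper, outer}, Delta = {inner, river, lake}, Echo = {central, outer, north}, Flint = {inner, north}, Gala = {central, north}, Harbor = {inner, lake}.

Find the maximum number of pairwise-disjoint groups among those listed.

Atlas, Comet, Delta, Gala are pairwise disjoint (Atlas={west,east}; Comet={upper,outer}; Delta={inner,river,lake}; Gala={central,north}).
Every remaining group overlaps one of these, and no 5 of the listed groups are pairwise disjoint, so 4 is the maximum.

4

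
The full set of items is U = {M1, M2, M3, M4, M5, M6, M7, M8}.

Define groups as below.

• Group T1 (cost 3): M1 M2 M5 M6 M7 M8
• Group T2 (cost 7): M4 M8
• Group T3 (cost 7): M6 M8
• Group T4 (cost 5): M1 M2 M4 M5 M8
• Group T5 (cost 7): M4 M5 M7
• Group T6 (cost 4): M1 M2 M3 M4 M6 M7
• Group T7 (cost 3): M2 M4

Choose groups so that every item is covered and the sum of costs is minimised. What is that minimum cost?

7

T1, T6 together cover every item (T1 ∪ T6 = {M1, M2, M3, M4, M5, M6, M7, M8}); total cost 3 + 4 = 7.
No covering selection has total cost below 7.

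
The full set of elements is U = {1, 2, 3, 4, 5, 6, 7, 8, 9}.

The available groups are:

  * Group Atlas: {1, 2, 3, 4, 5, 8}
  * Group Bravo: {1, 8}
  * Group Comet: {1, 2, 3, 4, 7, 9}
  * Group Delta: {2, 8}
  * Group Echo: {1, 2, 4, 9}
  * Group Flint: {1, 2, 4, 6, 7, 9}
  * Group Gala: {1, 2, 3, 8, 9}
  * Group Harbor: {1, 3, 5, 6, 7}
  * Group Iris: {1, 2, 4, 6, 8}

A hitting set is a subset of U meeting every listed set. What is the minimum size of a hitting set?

2

Take H = {1, 2}. Each listed group contains at least one of these, so H is a hitting set of size 2.
The groups Delta, Harbor are pairwise disjoint, so any hitting set needs a separate element for each — at least 2. Hence 2 is optimal.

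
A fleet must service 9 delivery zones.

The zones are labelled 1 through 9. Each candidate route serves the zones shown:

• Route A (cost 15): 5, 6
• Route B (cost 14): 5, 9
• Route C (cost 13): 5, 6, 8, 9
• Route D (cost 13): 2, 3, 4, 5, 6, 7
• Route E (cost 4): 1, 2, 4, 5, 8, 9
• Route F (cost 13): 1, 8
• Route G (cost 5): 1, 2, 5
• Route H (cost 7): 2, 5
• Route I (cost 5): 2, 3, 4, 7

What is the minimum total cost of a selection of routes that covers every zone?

D, E together cover every zone (D ∪ E = {1, 2, 3, 4, 5, 6, 7, 8, 9}); total cost 13 + 4 = 17.
The greedy pick E, I, C costs 22; no covering selection beats 17.

17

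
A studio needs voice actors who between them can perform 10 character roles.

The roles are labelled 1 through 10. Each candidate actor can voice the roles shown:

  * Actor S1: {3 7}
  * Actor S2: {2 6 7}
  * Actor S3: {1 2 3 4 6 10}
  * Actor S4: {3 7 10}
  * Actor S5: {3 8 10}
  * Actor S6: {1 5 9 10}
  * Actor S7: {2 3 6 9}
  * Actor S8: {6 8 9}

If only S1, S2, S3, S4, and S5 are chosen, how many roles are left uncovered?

Union of S1, S2, S3, S4, S5 = {1, 2, 3, 4, 6, 7, 8, 10}.
Not covered: 5, 9 — 2 roles.

2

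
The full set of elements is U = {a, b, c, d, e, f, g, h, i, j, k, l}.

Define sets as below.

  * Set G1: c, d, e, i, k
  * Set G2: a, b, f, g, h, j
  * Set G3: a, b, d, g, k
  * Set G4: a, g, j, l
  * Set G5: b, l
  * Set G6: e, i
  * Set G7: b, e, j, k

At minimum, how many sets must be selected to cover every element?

3

G1 and G2 and G5 together: G1 ∪ G2 ∪ G5 = {a, b, c, d, e, f, g, h, i, j, k, l} — every element is covered.
Only G1 contains c, so G1 is forced; the remaining 7 elements need at least 2 more sets (each remaining set adds at most 6) — so at least 3 sets are needed, and 3 is optimal.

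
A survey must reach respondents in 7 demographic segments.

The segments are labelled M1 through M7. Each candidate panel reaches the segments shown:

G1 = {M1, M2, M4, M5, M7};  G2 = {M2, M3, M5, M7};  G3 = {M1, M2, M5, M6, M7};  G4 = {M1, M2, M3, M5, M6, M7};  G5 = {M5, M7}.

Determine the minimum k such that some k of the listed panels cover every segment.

Take {G1, G4}. Their union is {M1, M2, M3, M4, M5, M6, M7}, which is all 7 segments.
No single panel has all 7 segments (the largest, G4, has 6), so 2 is optimal.

2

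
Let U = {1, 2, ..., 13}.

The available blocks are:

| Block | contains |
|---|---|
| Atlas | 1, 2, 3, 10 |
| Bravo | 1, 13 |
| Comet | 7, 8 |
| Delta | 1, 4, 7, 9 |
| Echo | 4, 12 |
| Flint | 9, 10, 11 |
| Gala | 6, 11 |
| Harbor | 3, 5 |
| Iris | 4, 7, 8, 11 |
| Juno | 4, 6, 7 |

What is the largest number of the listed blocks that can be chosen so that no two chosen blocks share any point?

Bravo, Comet, Echo, Gala, Harbor are pairwise disjoint (Bravo={1,13}; Comet={7,8}; Echo={4,12}; Gala={6,11}; Harbor={3,5}).
Every remaining block overlaps one of these, and no 6 of the listed blocks are pairwise disjoint, so 5 is the maximum.

5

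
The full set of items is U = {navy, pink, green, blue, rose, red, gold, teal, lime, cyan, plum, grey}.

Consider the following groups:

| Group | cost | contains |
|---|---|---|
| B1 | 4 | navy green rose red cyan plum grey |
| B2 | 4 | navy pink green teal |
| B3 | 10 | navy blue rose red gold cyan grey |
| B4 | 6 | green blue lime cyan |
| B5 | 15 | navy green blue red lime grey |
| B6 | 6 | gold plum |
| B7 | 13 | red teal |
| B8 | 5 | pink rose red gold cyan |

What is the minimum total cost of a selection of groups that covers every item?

B1, B2, B4, B8 together cover every item (B1 ∪ B2 ∪ B4 ∪ B8 = {navy, pink, green, blue, rose, red, gold, teal, lime, cyan, plum, grey}); total cost 4 + 4 + 6 + 5 = 19.
No covering selection has total cost below 19.

19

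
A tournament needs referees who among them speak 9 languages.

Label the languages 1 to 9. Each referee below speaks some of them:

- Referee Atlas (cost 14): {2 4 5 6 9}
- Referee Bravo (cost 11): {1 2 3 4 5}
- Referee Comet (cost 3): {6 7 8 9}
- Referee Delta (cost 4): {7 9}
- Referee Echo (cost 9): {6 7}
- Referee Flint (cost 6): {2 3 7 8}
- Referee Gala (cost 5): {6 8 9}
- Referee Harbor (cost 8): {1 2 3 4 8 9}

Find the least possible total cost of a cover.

14

Bravo, Comet together cover every language (Bravo ∪ Comet = {1, 2, 3, 4, 5, 6, 7, 8, 9}); total cost 11 + 3 = 14.
The greedy pick Comet, Harbor, Bravo costs 22; no covering selection beats 14.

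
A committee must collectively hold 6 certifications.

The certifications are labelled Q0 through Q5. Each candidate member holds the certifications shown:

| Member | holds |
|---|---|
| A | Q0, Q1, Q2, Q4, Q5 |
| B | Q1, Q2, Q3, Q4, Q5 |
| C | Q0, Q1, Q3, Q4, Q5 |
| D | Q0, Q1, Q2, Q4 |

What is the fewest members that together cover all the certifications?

2

A and B together: A ∪ B = {Q0, Q1, Q2, Q3, Q4, Q5} — every certification is covered.
No single member has all 6 certifications (the largest, A, has 5), so 2 is optimal.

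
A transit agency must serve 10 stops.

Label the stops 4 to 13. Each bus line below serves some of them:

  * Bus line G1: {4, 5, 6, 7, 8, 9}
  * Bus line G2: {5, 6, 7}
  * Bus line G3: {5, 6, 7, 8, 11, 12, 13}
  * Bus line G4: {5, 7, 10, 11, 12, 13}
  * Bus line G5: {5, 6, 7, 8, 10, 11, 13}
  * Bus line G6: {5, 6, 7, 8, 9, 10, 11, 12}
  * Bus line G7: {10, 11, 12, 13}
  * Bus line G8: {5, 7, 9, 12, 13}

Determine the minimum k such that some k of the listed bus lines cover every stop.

2

Take {G1, G4}. Their union is {4, 5, 6, 7, 8, 9, 10, 11, 12, 13}, which is all 10 stops.
No single bus line has all 10 stops (the largest, G6, has 8), so 2 is optimal.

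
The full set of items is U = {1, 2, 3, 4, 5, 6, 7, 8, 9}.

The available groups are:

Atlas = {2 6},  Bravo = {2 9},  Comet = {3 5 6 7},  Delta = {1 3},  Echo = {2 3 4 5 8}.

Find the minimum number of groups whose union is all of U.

4

Take {Bravo, Comet, Delta, Echo}. Their union is {1, 2, 3, 4, 5, 6, 7, 8, 9}, which is all 9 items.
No 3 of the 5 groups cover everything (all 10 combinations miss at least one item), so 4 is optimal.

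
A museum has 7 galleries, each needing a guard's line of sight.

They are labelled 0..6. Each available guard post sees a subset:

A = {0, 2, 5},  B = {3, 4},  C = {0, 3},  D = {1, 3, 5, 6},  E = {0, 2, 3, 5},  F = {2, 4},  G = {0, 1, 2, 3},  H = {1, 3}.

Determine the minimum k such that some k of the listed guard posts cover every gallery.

Take {D, E, F}. Their union is {0, 1, 2, 3, 4, 5, 6}, which is all 7 galleries.
Only D contains 6, so D is forced; the remaining 3 galleries need at least 2 more guard posts (each remaining guard post adds at most 2) — so at least 3 guard posts are needed, and 3 is optimal.

3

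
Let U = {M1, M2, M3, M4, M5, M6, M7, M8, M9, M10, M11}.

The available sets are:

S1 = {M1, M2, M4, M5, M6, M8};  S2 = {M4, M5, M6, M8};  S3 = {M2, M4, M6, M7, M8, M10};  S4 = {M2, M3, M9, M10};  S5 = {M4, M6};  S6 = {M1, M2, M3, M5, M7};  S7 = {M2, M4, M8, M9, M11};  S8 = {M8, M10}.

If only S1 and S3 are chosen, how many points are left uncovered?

3

Union of S1, S3 = {M1, M2, M4, M5, M6, M7, M8, M10}.
Not covered: M3, M9, M11 — 3 points.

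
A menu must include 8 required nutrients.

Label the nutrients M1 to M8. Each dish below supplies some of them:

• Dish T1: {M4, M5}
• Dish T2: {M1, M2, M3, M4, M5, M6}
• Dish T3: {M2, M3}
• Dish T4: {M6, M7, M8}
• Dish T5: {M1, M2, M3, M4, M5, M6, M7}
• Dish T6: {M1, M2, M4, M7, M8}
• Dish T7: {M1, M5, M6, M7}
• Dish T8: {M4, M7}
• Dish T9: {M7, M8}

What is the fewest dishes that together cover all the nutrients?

Take {T2, T6}. Their union is {M1, M2, M3, M4, M5, M6, M7, M8}, which is all 8 nutrients.
No single dish has all 8 nutrients (the largest, T5, has 7), so 2 is optimal.

2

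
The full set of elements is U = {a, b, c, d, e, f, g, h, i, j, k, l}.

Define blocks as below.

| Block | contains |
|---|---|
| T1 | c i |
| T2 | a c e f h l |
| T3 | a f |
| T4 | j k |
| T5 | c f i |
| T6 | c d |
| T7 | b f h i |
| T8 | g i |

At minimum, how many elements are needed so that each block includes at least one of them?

T = {c, f, g, j} meets every block (each contains at least one member of T), and |T| = 4.
The blocks T3, T4, T6, T8 are pairwise disjoint, so any hitting set needs a separate element for each — at least 4. Hence 4 is optimal.

4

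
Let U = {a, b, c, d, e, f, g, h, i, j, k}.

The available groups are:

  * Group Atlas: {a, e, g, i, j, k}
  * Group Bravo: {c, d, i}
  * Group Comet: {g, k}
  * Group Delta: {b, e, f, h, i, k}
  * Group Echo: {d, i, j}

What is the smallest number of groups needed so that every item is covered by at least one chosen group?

Atlas and Bravo and Delta together: Atlas ∪ Bravo ∪ Delta = {a, b, c, d, e, f, g, h, i, j, k} — every item is covered.
Only Atlas contains a, so Atlas is forced; the remaining 5 items need at least 2 more groups (each remaining group adds at most 3) — so at least 3 groups are needed, and 3 is optimal.

3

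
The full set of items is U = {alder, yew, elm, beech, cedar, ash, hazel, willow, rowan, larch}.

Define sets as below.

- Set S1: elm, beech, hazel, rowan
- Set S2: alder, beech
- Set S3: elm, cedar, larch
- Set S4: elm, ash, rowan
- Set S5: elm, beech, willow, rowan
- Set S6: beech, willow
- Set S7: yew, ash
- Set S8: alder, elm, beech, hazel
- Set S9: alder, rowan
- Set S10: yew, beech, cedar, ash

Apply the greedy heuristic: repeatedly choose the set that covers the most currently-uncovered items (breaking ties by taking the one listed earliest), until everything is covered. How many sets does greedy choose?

5

Greedy: pick S1 (covers 4 new) → pick S10 (covers 3 new) → pick S2 (covers 1 new) → pick S3 (covers 1 new) → pick S5 (covers 1 new). Total picks: 5.
(The true minimum cover uses only 4 sets, so greedy is not optimal here.)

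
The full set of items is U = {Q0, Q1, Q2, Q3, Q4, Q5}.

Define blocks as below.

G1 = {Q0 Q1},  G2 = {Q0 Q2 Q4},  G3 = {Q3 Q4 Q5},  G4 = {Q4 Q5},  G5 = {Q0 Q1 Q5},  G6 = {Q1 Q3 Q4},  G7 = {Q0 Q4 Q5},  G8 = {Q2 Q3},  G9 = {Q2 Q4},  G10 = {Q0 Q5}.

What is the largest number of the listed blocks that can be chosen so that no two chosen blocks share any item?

3

G1, G4, G8 are pairwise disjoint (G1={Q0,Q1}; G4={Q4,Q5}; G8={Q2,Q3}).
Every remaining block overlaps one of these, and no 4 of the listed blocks are pairwise disjoint, so 3 is the maximum.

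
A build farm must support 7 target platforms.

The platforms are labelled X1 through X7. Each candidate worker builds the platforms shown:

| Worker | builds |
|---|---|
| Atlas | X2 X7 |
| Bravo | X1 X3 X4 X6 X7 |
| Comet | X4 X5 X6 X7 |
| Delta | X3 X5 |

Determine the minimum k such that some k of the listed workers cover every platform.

3

Take {Atlas, Bravo, Comet}. Their union is {X1, X2, X3, X4, X5, X6, X7}, which is all 7 platforms.
Only Bravo contains X1, so Bravo is forced; the remaining 2 platforms need at least 2 more workers (each remaining worker adds at most 1) — so at least 3 workers are needed, and 3 is optimal.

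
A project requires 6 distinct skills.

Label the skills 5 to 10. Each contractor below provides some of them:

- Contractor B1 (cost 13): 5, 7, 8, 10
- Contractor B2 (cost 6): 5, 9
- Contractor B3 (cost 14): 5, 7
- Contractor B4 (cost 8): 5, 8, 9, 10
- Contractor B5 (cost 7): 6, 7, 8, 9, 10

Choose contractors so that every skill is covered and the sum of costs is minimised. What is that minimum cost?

13

B2, B5 together cover every skill (B2 ∪ B5 = {5, 6, 7, 8, 9, 10}); total cost 6 + 7 = 13.
No covering selection has total cost below 13.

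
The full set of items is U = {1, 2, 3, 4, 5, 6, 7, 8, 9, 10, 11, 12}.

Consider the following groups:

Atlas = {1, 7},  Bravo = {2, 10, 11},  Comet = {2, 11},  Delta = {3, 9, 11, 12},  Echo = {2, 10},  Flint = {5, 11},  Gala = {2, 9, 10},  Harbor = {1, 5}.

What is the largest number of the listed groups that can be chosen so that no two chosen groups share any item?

Delta, Echo, Harbor are pairwise disjoint (Delta={3,9,11,12}; Echo={2,10}; Harbor={1,5}).
Every remaining group overlaps one of these, and no 4 of the listed groups are pairwise disjoint, so 3 is the maximum.

3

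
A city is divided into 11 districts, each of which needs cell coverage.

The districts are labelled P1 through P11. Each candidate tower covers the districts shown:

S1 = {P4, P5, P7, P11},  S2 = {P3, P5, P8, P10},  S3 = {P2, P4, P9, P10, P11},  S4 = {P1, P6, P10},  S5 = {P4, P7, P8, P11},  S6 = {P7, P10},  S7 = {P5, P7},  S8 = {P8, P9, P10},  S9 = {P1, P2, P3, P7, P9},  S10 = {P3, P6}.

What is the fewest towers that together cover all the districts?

Take {S2, S4, S5, S9}. Their union is {P1, P2, P3, P4, P5, P6, P7, P8, P9, P10, P11}, which is all 11 districts.
No 3 of the 10 towers cover everything (all 120 combinations miss at least one district), so 4 is optimal.

4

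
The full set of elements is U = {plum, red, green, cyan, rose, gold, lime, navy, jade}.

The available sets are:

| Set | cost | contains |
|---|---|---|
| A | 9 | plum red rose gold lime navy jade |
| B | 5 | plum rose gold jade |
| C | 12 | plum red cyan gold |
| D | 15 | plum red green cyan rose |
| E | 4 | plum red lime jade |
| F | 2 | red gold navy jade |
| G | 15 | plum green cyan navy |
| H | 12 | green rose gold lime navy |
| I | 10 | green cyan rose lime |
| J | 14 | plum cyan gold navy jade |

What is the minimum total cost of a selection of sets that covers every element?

16

E, F, I together cover every element (E ∪ F ∪ I = {plum, red, green, cyan, rose, gold, lime, navy, jade}); total cost 4 + 2 + 10 = 16.
No covering selection has total cost below 16.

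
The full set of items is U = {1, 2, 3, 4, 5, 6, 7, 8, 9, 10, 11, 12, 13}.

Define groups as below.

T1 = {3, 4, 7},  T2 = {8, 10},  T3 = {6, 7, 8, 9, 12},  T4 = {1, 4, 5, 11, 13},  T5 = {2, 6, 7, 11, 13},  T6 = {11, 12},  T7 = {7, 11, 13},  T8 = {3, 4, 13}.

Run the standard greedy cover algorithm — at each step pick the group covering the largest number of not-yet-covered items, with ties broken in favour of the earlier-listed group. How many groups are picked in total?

5

Greedy: pick T3 (covers 5 new) → pick T4 (covers 5 new) → pick T1 (covers 1 new) → pick T2 (covers 1 new) → pick T5 (covers 1 new). Total picks: 5.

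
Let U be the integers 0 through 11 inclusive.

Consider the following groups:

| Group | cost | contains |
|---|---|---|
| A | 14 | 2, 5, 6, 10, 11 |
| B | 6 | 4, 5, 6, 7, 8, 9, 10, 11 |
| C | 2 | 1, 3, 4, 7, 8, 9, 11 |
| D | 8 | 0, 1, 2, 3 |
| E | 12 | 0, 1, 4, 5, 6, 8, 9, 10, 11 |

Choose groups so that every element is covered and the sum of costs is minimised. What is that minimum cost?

B, D together cover every element (B ∪ D = {0, 1, 2, 3, 4, 5, 6, 7, 8, 9, 10, 11}); total cost 6 + 8 = 14.
The greedy pick C, B, D costs 16; no covering selection beats 14.

14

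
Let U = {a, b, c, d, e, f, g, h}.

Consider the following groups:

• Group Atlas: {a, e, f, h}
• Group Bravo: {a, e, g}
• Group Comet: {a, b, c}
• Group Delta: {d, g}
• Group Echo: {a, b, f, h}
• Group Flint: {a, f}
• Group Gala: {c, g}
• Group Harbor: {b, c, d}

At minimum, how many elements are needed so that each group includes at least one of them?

3

The 3 elements {a, c, g} hit every group.
No choice of 2 elements meets every group, so 3 is the minimum.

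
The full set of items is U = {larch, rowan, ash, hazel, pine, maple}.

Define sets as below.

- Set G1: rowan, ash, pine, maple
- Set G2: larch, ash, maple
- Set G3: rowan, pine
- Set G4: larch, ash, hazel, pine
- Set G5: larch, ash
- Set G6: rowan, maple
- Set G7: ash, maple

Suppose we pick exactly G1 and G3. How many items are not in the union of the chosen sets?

Union of G1, G3 = {rowan, ash, pine, maple}.
Not covered: larch, hazel — 2 items.

2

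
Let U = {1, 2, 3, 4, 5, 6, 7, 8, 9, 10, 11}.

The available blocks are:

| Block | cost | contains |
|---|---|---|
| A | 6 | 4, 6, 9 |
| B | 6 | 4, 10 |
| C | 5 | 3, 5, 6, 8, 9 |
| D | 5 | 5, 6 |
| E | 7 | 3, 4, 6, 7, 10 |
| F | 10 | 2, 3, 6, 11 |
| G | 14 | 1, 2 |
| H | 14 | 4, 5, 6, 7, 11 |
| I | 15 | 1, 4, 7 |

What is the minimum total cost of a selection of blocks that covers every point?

36

B, C, F, I together cover every point (B ∪ C ∪ F ∪ I = {1, 2, 3, 4, 5, 6, 7, 8, 9, 10, 11}); total cost 6 + 5 + 10 + 15 = 36.
No covering selection has total cost below 36.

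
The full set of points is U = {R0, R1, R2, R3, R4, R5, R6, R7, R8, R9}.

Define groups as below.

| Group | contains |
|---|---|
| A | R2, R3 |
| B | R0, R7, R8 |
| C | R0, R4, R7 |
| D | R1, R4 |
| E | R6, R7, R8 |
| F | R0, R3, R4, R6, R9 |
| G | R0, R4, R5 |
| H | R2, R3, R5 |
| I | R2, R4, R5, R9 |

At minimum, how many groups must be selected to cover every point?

4

Take {D, E, F, H}. Their union is {R0, R1, R2, R3, R4, R5, R6, R7, R8, R9}, which is all 10 points.
No 3 of the 9 groups cover everything (all 84 combinations miss at least one point), so 4 is optimal.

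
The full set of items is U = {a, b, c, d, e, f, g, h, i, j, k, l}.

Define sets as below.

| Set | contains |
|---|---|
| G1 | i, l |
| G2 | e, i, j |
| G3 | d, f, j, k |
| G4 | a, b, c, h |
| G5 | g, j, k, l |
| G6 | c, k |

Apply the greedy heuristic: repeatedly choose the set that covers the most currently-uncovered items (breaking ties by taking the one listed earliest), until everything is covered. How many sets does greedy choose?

5

Greedy: pick G3 (covers 4 new) → pick G4 (covers 4 new) → pick G1 (covers 2 new) → pick G2 (covers 1 new) → pick G5 (covers 1 new). Total picks: 5.
(The true minimum cover uses only 4 sets, so greedy is not optimal here.)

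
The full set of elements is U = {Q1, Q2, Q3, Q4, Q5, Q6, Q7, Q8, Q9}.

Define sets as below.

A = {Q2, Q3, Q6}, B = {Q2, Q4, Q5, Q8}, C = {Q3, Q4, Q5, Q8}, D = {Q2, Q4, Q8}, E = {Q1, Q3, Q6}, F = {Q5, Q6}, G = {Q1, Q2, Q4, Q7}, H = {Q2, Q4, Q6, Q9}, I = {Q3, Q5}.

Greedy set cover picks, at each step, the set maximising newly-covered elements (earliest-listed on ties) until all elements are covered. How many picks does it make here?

4

Greedy: pick B (covers 4 new) → pick E (covers 3 new) → pick G (covers 1 new) → pick H (covers 1 new). Total picks: 4.
(The true minimum cover uses only 3 sets, so greedy is not optimal here.)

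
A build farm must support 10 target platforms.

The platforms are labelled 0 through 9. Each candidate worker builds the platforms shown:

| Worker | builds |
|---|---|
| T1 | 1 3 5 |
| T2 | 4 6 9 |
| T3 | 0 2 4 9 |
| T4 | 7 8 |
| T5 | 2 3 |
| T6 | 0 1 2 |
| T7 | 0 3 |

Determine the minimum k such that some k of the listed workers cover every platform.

T1 and T2 and T3 and T4 together: T1 ∪ T2 ∪ T3 ∪ T4 = {0, 1, 2, 3, 4, 5, 6, 7, 8, 9} — every platform is covered.
Only T2 contains 6, so T2 is forced; the remaining 7 platforms need at least 3 more workers (each remaining worker adds at most 3) — so at least 4 workers are needed, and 4 is optimal.

4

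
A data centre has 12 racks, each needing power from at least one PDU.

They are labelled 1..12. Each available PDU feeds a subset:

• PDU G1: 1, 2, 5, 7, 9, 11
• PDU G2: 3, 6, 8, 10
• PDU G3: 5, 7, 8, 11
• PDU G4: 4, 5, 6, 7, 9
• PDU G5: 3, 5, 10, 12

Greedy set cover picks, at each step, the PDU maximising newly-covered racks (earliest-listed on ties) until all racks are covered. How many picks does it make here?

Greedy: pick G1 (covers 6 new) → pick G2 (covers 4 new) → pick G4 (covers 1 new) → pick G5 (covers 1 new). Total picks: 4.

4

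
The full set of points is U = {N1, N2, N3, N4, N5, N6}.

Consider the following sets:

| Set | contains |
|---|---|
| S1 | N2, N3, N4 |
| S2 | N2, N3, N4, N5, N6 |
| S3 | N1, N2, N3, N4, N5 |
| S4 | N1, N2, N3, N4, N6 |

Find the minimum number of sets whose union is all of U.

2

S2 and S3 together: S2 ∪ S3 = {N1, N2, N3, N4, N5, N6} — every point is covered.
No single set has all 6 points (the largest, S2, has 5), so 2 is optimal.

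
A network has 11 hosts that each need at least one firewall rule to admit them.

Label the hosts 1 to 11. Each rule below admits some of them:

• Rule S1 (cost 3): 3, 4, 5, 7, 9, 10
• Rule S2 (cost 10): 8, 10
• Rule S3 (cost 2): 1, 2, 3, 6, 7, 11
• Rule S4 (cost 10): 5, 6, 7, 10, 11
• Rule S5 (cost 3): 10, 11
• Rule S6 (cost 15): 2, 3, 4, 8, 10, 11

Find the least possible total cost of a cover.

S1, S2, S3 together cover every host (S1 ∪ S2 ∪ S3 = {1, 2, 3, 4, 5, 6, 7, 8, 9, 10, 11}); total cost 3 + 10 + 2 = 15.
No covering selection has total cost below 15.

15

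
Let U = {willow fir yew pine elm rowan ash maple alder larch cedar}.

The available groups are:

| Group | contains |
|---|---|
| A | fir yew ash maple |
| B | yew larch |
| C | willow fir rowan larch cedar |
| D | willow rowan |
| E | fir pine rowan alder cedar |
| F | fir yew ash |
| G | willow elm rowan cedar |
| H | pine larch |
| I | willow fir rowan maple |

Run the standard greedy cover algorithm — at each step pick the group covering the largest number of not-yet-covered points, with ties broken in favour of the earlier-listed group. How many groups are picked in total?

4

Greedy: pick C (covers 5 new) → pick A (covers 3 new) → pick E (covers 2 new) → pick G (covers 1 new). Total picks: 4.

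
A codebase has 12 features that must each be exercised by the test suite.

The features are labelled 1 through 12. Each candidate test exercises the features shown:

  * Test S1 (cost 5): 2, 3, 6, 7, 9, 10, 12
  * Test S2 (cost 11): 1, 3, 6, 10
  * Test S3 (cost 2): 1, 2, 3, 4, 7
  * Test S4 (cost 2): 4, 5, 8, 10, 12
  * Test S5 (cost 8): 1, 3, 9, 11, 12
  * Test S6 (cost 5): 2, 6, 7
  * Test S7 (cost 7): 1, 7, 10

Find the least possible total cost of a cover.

15

S4, S5, S6 together cover every feature (S4 ∪ S5 ∪ S6 = {1, 2, 3, 4, 5, 6, 7, 8, 9, 10, 11, 12}); total cost 2 + 8 + 5 = 15.
The greedy pick S3, S4, S1, S5 costs 17; no covering selection beats 15.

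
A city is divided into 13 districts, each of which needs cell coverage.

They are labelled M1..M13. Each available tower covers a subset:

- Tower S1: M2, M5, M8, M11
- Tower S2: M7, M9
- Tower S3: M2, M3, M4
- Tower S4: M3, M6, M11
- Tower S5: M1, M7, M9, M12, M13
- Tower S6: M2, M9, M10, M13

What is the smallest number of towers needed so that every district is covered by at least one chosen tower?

5

S1 and S3 and S4 and S5 and S6 together: S1 ∪ S3 ∪ S4 ∪ S5 ∪ S6 = {M1, M2, M3, M4, M5, M6, M7, M8, M9, M10, M11, M12, M13} — every district is covered.
No 4 of the 6 towers cover everything (all 15 combinations miss at least one district), so 5 is optimal.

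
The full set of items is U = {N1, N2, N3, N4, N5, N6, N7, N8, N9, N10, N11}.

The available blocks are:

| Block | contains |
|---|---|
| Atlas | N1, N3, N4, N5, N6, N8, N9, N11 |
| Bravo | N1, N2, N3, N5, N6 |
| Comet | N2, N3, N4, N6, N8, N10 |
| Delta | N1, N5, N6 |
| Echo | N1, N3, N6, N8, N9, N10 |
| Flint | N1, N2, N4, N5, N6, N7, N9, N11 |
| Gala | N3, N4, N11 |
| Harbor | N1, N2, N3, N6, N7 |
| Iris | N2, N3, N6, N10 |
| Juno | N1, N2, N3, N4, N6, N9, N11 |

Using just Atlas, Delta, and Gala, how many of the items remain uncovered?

Union of Atlas, Delta, Gala = {N1, N3, N4, N5, N6, N8, N9, N11}.
Not covered: N2, N7, N10 — 3 items.

3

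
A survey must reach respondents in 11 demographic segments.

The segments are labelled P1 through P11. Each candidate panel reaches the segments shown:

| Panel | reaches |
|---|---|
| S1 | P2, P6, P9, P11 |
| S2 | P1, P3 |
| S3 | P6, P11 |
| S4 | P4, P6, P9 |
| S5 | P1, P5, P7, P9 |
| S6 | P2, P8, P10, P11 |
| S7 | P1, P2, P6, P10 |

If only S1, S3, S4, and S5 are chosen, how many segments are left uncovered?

Union of S1, S3, S4, S5 = {P1, P2, P4, P5, P6, P7, P9, P11}.
Not covered: P3, P8, P10 — 3 segments.

3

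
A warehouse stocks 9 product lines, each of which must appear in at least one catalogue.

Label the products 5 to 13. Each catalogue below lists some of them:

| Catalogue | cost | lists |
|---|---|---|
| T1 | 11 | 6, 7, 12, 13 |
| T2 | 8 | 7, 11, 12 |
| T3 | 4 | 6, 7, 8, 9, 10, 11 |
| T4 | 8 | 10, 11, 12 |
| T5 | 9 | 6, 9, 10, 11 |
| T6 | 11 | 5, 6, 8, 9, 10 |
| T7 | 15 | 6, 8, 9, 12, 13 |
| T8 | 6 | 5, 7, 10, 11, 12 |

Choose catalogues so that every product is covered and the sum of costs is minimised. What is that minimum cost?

T1, T3, T8 together cover every product (T1 ∪ T3 ∪ T8 = {5, 6, 7, 8, 9, 10, 11, 12, 13}); total cost 11 + 4 + 6 = 21.
No covering selection has total cost below 21.

21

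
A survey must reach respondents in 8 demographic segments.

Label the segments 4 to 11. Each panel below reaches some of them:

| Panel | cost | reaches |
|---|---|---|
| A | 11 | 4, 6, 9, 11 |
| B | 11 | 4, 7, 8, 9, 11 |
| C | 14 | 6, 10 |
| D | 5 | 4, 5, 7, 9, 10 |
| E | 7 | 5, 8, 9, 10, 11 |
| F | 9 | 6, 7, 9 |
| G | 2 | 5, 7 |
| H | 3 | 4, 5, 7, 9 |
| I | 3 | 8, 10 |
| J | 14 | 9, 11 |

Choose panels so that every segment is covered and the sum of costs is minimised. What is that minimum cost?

16

A, G, I together cover every segment (A ∪ G ∪ I = {4, 5, 6, 7, 8, 9, 10, 11}); total cost 11 + 2 + 3 = 16.
The greedy pick H, I, A costs 17; no covering selection beats 16.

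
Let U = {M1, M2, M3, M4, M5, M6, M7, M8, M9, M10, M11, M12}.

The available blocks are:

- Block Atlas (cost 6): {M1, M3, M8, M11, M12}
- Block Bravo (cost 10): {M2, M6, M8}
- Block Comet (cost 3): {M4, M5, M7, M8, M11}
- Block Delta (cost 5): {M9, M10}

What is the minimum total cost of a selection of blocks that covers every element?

24

Atlas, Bravo, Comet, Delta together cover every element (Atlas ∪ Bravo ∪ Comet ∪ Delta = {M1, M2, M3, M4, M5, M6, M7, M8, M9, M10, M11, M12}); total cost 6 + 10 + 3 + 5 = 24.
No covering selection has total cost below 24.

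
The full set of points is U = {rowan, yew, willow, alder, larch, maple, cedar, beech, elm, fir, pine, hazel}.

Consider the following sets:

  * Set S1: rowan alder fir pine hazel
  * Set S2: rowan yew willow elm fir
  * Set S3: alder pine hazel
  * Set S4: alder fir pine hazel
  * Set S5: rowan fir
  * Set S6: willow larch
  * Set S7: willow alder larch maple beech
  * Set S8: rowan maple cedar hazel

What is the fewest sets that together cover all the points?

S1 and S2 and S7 and S8 together: S1 ∪ S2 ∪ S7 ∪ S8 = {rowan, yew, willow, alder, larch, maple, cedar, beech, elm, fir, pine, hazel} — every point is covered.
No 3 of the 8 sets cover everything (all 56 combinations miss at least one point), so 4 is optimal.

4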